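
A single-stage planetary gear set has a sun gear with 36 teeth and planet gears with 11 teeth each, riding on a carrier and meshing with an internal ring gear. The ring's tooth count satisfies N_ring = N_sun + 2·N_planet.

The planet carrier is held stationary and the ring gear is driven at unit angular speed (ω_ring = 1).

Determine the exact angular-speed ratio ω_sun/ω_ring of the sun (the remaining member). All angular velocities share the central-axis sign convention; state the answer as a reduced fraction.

-29/18

N_ring = 36 + 2·11 = 58
36(ω_s−ω_c) = −58(ω_r−ω_c),  ω_c=0, ω_r=1
ω_s = 0 − (58/36)(1−0) = -29/18
ω_s/ω_r = -29/18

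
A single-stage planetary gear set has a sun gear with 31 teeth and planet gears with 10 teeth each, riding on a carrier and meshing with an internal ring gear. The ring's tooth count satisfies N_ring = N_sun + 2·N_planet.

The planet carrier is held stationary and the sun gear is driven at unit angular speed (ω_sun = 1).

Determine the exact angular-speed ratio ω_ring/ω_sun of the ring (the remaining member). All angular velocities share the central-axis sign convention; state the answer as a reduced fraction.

-31/51

N_ring = 31 + 2·10 = 51
31(ω_s−ω_c) = −51(ω_r−ω_c),  ω_c=0, ω_s=1
ω_r = 0 − (31/51)(1−0) = -31/51
ω_r/ω_s = -31/51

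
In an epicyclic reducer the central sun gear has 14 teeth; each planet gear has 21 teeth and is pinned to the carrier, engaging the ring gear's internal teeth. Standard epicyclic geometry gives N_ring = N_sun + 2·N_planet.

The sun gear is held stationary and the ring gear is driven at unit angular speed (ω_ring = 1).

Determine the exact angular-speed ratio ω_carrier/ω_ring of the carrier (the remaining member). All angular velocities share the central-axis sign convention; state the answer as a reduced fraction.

N_ring = 14 + 2·21 = 56
14(ω_s−ω_c) = −56(ω_r−ω_c),  ω_s=0, ω_r=1
14(0−ω_c) = −56(1−ω_c)  ⇒  70ω_c = 56  ⇒  ω_c = 4/5
ω_c/ω_r = 4/5

4/5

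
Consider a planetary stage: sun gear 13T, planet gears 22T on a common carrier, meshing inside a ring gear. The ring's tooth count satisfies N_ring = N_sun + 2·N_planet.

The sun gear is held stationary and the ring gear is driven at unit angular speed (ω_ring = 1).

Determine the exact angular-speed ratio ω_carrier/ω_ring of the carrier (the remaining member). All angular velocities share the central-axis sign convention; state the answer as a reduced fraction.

57/70

N_ring = 13 + 2·22 = 57
13(ω_s−ω_c) = −57(ω_r−ω_c),  ω_s=0, ω_r=1
13(0−ω_c) = −57(1−ω_c)  ⇒  70ω_c = 57  ⇒  ω_c = 57/70
ω_c/ω_r = 57/70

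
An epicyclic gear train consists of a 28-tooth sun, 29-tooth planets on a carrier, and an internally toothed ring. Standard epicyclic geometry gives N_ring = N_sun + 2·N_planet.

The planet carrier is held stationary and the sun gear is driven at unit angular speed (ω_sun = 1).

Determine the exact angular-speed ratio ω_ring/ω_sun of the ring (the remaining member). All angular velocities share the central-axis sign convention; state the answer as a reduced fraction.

-14/43

N_ring = 28 + 2·29 = 86
28(ω_s−ω_c) = −86(ω_r−ω_c),  ω_c=0, ω_s=1
ω_r = 0 − (28/86)(1−0) = -14/43
ω_r/ω_s = -14/43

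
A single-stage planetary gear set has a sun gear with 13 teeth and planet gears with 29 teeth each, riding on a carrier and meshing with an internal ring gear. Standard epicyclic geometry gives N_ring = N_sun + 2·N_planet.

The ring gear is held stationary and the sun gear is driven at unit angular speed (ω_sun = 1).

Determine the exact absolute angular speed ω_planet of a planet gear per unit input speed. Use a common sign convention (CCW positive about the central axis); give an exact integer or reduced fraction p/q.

-13/58

N_ring = 13 + 2·29 = 71
13(ω_s−ω_c) = −71(ω_r−ω_c),  ω_r=0, ω_s=1
13(1−ω_c) = −71(0−ω_c)  ⇒  84ω_c = 13  ⇒  ω_c = 13/84
sun–planet: 13·(1−13/84) = −29·(ω_p−ω_c)  ⇒  ω_p−ω_c = −(13/29)·(71/84) = -923/2436
ω_p = 13/84 − 923/2436 = -13/58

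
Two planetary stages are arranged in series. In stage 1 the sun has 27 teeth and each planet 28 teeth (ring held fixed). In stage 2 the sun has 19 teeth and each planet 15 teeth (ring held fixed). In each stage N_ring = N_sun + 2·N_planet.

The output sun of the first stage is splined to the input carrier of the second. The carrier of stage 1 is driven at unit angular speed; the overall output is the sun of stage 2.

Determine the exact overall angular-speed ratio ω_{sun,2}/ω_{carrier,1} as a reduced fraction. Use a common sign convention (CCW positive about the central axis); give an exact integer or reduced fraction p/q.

7480/513

Stage 1: N_ring = 27 + 2·28 = 83
Stage 1: 27(ω_s−ω_c) = −83(ω_r−ω_c),  ω_r=0, ω_c=1
Stage 1: ω_s = 1 − (83/27)(0−1) = 110/27
  ⇒ ω_s¹/ω_c¹ = 110/27
Stage 2: N_ring = 19 + 2·15 = 49
Stage 2: 19(ω_s−ω_c) = −49(ω_r−ω_c),  ω_r=0, ω_c=1
Stage 2: ω_s = 1 − (49/19)(0−1) = 68/19
  ⇒ ω_s²/ω_c² = 68/19
Coupling ω_c² = ω_s¹ ⇒ overall = 110/27 × 68/19 = 7480/513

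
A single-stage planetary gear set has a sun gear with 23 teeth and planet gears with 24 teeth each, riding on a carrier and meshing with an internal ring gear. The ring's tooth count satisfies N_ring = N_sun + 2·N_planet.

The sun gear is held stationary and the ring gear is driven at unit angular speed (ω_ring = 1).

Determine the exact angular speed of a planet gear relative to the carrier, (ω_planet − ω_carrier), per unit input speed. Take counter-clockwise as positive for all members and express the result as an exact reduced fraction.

1633/2256

N_ring = 23 + 2·24 = 71
23(ω_s−ω_c) = −71(ω_r−ω_c),  ω_s=0, ω_r=1
23(0−ω_c) = −71(1−ω_c)  ⇒  94ω_c = 71  ⇒  ω_c = 71/94
sun–planet: 23·(0−71/94) = −24·(ω_p−ω_c)  ⇒  ω_p−ω_c = −(23/24)·(-71/94) = 1633/2256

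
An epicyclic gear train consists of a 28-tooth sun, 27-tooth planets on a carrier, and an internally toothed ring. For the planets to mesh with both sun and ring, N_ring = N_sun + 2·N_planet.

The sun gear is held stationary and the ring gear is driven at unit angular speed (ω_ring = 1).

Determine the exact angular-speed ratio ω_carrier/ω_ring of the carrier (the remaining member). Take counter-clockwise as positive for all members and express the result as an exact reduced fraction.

N_ring = 28 + 2·27 = 82
28(ω_s−ω_c) = −82(ω_r−ω_c),  ω_s=0, ω_r=1
28(0−ω_c) = −82(1−ω_c)  ⇒  110ω_c = 82  ⇒  ω_c = 41/55
ω_c/ω_r = 41/55

41/55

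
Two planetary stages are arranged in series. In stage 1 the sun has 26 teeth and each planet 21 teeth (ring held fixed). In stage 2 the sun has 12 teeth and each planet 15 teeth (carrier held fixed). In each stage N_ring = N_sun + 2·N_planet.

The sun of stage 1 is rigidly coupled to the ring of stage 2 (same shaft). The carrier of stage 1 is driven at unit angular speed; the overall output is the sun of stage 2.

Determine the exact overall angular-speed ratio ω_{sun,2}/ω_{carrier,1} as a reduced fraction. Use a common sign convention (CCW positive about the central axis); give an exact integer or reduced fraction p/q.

-329/26

Stage 1: N_ring = 26 + 2·21 = 68
Stage 1: 26(ω_s−ω_c) = −68(ω_r−ω_c),  ω_r=0, ω_c=1
Stage 1: ω_s = 1 − (68/26)(0−1) = 47/13
  ⇒ ω_s¹/ω_c¹ = 47/13
Stage 2: N_ring = 12 + 2·15 = 42
Stage 2: 12(ω_s−ω_c) = −42(ω_r−ω_c),  ω_c=0, ω_r=1
Stage 2: ω_s = 0 − (42/12)(1−0) = -7/2
  ⇒ ω_s²/ω_r² = -7/2
Coupling ω_r² = ω_s¹ ⇒ overall = 47/13 × -7/2 = -329/26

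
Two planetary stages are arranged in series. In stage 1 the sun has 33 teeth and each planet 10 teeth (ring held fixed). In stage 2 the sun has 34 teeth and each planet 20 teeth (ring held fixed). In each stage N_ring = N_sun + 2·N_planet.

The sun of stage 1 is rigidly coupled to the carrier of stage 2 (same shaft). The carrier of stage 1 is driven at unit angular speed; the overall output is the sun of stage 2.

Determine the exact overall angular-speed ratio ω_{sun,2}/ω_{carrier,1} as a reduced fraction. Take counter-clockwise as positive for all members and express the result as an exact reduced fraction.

1548/187

Stage 1: N_ring = 33 + 2·10 = 53
Stage 1: 33(ω_s−ω_c) = −53(ω_r−ω_c),  ω_r=0, ω_c=1
Stage 1: ω_s = 1 − (53/33)(0−1) = 86/33
  ⇒ ω_s¹/ω_c¹ = 86/33
Stage 2: N_ring = 34 + 2·20 = 74
Stage 2: 34(ω_s−ω_c) = −74(ω_r−ω_c),  ω_r=0, ω_c=1
Stage 2: ω_s = 1 − (74/34)(0−1) = 54/17
  ⇒ ω_s²/ω_c² = 54/17
Coupling ω_c² = ω_s¹ ⇒ overall = 86/33 × 54/17 = 1548/187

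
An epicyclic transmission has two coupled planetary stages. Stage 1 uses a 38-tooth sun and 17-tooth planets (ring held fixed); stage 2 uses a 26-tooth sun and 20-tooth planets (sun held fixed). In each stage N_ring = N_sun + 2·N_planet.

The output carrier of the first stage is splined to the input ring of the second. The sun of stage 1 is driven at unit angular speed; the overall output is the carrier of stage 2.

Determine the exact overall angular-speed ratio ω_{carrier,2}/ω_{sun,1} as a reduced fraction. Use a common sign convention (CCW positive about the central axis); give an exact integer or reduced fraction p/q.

57/230

Stage 1: N_ring = 38 + 2·17 = 72
Stage 1: 38(ω_s−ω_c) = −72(ω_r−ω_c),  ω_r=0, ω_s=1
Stage 1: 38(1−ω_c) = −72(0−ω_c)  ⇒  110ω_c = 38  ⇒  ω_c = 19/55
  ⇒ ω_c¹/ω_s¹ = 19/55
Stage 2: N_ring = 26 + 2·20 = 66
Stage 2: 26(ω_s−ω_c) = −66(ω_r−ω_c),  ω_s=0, ω_r=1
Stage 2: 26(0−ω_c) = −66(1−ω_c)  ⇒  92ω_c = 66  ⇒  ω_c = 33/46
  ⇒ ω_c²/ω_r² = 33/46
Coupling ω_r² = ω_c¹ ⇒ overall = 19/55 × 33/46 = 57/230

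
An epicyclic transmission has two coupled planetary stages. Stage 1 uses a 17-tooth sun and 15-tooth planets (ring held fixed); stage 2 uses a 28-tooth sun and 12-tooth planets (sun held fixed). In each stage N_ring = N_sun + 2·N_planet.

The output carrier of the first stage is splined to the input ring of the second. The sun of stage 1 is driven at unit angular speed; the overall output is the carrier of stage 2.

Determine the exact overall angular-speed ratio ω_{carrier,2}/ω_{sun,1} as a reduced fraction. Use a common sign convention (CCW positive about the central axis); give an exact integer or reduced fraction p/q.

221/1280

Stage 1: N_ring = 17 + 2·15 = 47
Stage 1: 17(ω_s−ω_c) = −47(ω_r−ω_c),  ω_r=0, ω_s=1
Stage 1: 17(1−ω_c) = −47(0−ω_c)  ⇒  64ω_c = 17  ⇒  ω_c = 17/64
  ⇒ ω_c¹/ω_s¹ = 17/64
Stage 2: N_ring = 28 + 2·12 = 52
Stage 2: 28(ω_s−ω_c) = −52(ω_r−ω_c),  ω_s=0, ω_r=1
Stage 2: 28(0−ω_c) = −52(1−ω_c)  ⇒  80ω_c = 52  ⇒  ω_c = 13/20
  ⇒ ω_c²/ω_r² = 13/20
Coupling ω_r² = ω_c¹ ⇒ overall = 17/64 × 13/20 = 221/1280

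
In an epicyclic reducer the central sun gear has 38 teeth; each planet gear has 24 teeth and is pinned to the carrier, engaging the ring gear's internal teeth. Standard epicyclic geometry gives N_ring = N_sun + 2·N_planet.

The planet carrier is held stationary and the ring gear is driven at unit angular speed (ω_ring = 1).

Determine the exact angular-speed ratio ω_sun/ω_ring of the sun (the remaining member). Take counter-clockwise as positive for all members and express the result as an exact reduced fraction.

N_ring = 38 + 2·24 = 86
38(ω_s−ω_c) = −86(ω_r−ω_c),  ω_c=0, ω_r=1
ω_s = 0 − (86/38)(1−0) = -43/19
ω_s/ω_r = -43/19

-43/19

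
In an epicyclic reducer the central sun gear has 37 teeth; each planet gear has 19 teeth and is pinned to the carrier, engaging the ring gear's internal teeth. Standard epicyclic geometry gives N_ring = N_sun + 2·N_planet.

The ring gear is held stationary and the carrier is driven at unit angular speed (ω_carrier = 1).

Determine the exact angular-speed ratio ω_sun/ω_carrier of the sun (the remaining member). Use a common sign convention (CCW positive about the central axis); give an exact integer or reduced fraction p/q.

N_ring = 37 + 2·19 = 75
37(ω_s−ω_c) = −75(ω_r−ω_c),  ω_r=0, ω_c=1
ω_s = 1 − (75/37)(0−1) = 112/37
ω_s/ω_c = 112/37

112/37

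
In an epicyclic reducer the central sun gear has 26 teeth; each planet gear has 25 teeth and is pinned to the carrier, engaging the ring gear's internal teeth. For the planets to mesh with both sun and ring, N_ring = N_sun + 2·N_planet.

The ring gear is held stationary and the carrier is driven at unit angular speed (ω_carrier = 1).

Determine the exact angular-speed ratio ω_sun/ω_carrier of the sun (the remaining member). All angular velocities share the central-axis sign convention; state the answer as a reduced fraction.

N_ring = 26 + 2·25 = 76
26(ω_s−ω_c) = −76(ω_r−ω_c),  ω_r=0, ω_c=1
ω_s = 1 − (76/26)(0−1) = 51/13
ω_s/ω_c = 51/13

51/13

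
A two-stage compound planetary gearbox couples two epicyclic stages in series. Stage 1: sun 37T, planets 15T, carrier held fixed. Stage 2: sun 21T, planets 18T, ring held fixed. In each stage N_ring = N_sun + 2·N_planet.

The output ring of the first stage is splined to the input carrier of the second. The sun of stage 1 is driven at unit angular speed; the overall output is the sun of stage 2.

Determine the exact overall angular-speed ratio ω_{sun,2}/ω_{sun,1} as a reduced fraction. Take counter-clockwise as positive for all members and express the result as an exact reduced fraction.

-962/469

Stage 1: N_ring = 37 + 2·15 = 67
Stage 1: 37(ω_s−ω_c) = −67(ω_r−ω_c),  ω_c=0, ω_s=1
Stage 1: ω_r = 0 − (37/67)(1−0) = -37/67
  ⇒ ω_r¹/ω_s¹ = -37/67
Stage 2: N_ring = 21 + 2·18 = 57
Stage 2: 21(ω_s−ω_c) = −57(ω_r−ω_c),  ω_r=0, ω_c=1
Stage 2: ω_s = 1 − (57/21)(0−1) = 26/7
  ⇒ ω_s²/ω_c² = 26/7
Coupling ω_c² = ω_r¹ ⇒ overall = -37/67 × 26/7 = -962/469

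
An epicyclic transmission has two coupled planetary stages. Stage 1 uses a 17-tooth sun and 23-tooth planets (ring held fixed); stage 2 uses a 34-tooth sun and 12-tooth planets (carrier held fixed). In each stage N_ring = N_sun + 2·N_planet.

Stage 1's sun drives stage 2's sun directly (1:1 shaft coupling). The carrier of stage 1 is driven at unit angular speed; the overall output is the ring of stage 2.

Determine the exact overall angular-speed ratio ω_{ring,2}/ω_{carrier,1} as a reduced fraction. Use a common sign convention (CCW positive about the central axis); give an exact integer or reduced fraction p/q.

Stage 1: N_ring = 17 + 2·23 = 63
Stage 1: 17(ω_s−ω_c) = −63(ω_r−ω_c),  ω_r=0, ω_c=1
Stage 1: ω_s = 1 − (63/17)(0−1) = 80/17
  ⇒ ω_s¹/ω_c¹ = 80/17
Stage 2: N_ring = 34 + 2·12 = 58
Stage 2: 34(ω_s−ω_c) = −58(ω_r−ω_c),  ω_c=0, ω_s=1
Stage 2: ω_r = 0 − (34/58)(1−0) = -17/29
  ⇒ ω_r²/ω_s² = -17/29
Coupling ω_s² = ω_s¹ ⇒ overall = 80/17 × -17/29 = -80/29

-80/29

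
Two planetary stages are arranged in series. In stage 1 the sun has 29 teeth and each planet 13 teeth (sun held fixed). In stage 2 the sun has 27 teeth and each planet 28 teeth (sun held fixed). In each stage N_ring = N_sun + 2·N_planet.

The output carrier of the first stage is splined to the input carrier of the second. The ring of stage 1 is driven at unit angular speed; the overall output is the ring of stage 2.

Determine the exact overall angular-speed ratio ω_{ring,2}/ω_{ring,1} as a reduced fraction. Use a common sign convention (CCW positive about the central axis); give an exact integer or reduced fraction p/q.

3025/3486

Stage 1: N_ring = 29 + 2·13 = 55
Stage 1: 29(ω_s−ω_c) = −55(ω_r−ω_c),  ω_s=0, ω_r=1
Stage 1: 29(0−ω_c) = −55(1−ω_c)  ⇒  84ω_c = 55  ⇒  ω_c = 55/84
  ⇒ ω_c¹/ω_r¹ = 55/84
Stage 2: N_ring = 27 + 2·28 = 83
Stage 2: 27(ω_s−ω_c) = −83(ω_r−ω_c),  ω_s=0, ω_c=1
Stage 2: ω_r = 1 − (27/83)(0−1) = 110/83
  ⇒ ω_r²/ω_c² = 110/83
Coupling ω_c² = ω_c¹ ⇒ overall = 55/84 × 110/83 = 3025/3486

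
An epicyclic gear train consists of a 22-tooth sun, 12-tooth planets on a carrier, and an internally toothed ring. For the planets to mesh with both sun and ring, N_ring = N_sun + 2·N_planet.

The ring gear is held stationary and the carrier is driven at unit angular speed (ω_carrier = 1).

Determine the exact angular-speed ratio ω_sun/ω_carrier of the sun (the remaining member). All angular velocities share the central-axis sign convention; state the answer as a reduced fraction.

34/11

N_ring = 22 + 2·12 = 46
22(ω_s−ω_c) = −46(ω_r−ω_c),  ω_r=0, ω_c=1
ω_s = 1 − (46/22)(0−1) = 34/11
ω_s/ω_c = 34/11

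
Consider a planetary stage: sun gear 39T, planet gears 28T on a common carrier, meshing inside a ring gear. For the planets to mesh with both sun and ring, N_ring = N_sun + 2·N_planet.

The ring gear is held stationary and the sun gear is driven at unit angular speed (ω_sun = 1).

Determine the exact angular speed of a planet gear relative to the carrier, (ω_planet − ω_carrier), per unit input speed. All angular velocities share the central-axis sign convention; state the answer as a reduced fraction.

N_ring = 39 + 2·28 = 95
39(ω_s−ω_c) = −95(ω_r−ω_c),  ω_r=0, ω_s=1
39(1−ω_c) = −95(0−ω_c)  ⇒  134ω_c = 39  ⇒  ω_c = 39/134
sun–planet: 39·(1−39/134) = −28·(ω_p−ω_c)  ⇒  ω_p−ω_c = −(39/28)·(95/134) = -3705/3752

-3705/3752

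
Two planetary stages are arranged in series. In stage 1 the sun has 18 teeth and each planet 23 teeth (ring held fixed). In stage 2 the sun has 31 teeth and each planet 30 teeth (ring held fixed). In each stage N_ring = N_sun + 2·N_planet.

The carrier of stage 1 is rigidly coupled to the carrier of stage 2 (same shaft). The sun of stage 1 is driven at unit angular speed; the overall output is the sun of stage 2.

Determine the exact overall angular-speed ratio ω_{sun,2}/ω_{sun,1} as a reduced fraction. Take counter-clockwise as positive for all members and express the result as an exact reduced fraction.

1098/1271

Stage 1: N_ring = 18 + 2·23 = 64
Stage 1: 18(ω_s−ω_c) = −64(ω_r−ω_c),  ω_r=0, ω_s=1
Stage 1: 18(1−ω_c) = −64(0−ω_c)  ⇒  82ω_c = 18  ⇒  ω_c = 9/41
  ⇒ ω_c¹/ω_s¹ = 9/41
Stage 2: N_ring = 31 + 2·30 = 91
Stage 2: 31(ω_s−ω_c) = −91(ω_r−ω_c),  ω_r=0, ω_c=1
Stage 2: ω_s = 1 − (91/31)(0−1) = 122/31
  ⇒ ω_s²/ω_c² = 122/31
Coupling ω_c² = ω_c¹ ⇒ overall = 9/41 × 122/31 = 1098/1271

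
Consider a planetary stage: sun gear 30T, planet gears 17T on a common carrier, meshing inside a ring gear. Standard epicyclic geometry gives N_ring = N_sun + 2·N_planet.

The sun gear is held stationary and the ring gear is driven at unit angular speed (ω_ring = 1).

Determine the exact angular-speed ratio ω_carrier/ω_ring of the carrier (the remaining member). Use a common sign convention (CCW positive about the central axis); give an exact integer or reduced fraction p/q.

N_ring = 30 + 2·17 = 64
30(ω_s−ω_c) = −64(ω_r−ω_c),  ω_s=0, ω_r=1
30(0−ω_c) = −64(1−ω_c)  ⇒  94ω_c = 64  ⇒  ω_c = 32/47
ω_c/ω_r = 32/47

32/47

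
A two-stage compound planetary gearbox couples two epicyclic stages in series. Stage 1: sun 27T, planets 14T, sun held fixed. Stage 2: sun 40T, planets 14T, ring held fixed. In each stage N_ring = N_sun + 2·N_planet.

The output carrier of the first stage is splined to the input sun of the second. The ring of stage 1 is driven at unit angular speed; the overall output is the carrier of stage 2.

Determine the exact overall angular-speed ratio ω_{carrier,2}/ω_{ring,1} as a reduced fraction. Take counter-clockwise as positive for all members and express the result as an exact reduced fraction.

275/1107

Stage 1: N_ring = 27 + 2·14 = 55
Stage 1: 27(ω_s−ω_c) = −55(ω_r−ω_c),  ω_s=0, ω_r=1
Stage 1: 27(0−ω_c) = −55(1−ω_c)  ⇒  82ω_c = 55  ⇒  ω_c = 55/82
  ⇒ ω_c¹/ω_r¹ = 55/82
Stage 2: N_ring = 40 + 2·14 = 68
Stage 2: 40(ω_s−ω_c) = −68(ω_r−ω_c),  ω_r=0, ω_s=1
Stage 2: 40(1−ω_c) = −68(0−ω_c)  ⇒  108ω_c = 40  ⇒  ω_c = 10/27
  ⇒ ω_c²/ω_s² = 10/27
Coupling ω_s² = ω_c¹ ⇒ overall = 55/82 × 10/27 = 275/1107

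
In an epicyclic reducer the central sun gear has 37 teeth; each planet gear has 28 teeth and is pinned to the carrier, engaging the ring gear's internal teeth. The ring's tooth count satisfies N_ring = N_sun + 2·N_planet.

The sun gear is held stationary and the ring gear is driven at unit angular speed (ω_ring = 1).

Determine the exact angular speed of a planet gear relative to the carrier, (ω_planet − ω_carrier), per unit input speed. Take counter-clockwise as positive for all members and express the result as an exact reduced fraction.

3441/3640

N_ring = 37 + 2·28 = 93
37(ω_s−ω_c) = −93(ω_r−ω_c),  ω_s=0, ω_r=1
37(0−ω_c) = −93(1−ω_c)  ⇒  130ω_c = 93  ⇒  ω_c = 93/130
sun–planet: 37·(0−93/130) = −28·(ω_p−ω_c)  ⇒  ω_p−ω_c = −(37/28)·(-93/130) = 3441/3640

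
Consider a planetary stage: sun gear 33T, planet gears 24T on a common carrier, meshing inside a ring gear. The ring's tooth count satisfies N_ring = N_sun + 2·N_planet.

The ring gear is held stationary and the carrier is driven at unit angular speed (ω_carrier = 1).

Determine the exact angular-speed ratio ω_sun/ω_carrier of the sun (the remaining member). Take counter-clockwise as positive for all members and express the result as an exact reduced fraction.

N_ring = 33 + 2·24 = 81
33(ω_s−ω_c) = −81(ω_r−ω_c),  ω_r=0, ω_c=1
ω_s = 1 − (81/33)(0−1) = 38/11
ω_s/ω_c = 38/11

38/11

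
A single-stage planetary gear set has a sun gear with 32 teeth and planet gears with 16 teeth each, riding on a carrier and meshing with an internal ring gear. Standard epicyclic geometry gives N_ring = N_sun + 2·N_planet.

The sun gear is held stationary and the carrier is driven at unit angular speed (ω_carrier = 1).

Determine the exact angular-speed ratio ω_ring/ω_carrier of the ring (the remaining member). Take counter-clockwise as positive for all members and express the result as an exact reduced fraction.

N_ring = 32 + 2·16 = 64
32(ω_s−ω_c) = −64(ω_r−ω_c),  ω_s=0, ω_c=1
ω_r = 1 − (32/64)(0−1) = 3/2
ω_r/ω_c = 3/2

3/2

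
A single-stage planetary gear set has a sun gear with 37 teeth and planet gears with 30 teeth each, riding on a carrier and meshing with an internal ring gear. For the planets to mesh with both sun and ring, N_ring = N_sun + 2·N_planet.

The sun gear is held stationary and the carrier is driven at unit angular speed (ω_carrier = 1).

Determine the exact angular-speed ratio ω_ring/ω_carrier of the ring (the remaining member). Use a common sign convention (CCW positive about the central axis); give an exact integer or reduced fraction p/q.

134/97

N_ring = 37 + 2·30 = 97
37(ω_s−ω_c) = −97(ω_r−ω_c),  ω_s=0, ω_c=1
ω_r = 1 − (37/97)(0−1) = 134/97
ω_r/ω_c = 134/97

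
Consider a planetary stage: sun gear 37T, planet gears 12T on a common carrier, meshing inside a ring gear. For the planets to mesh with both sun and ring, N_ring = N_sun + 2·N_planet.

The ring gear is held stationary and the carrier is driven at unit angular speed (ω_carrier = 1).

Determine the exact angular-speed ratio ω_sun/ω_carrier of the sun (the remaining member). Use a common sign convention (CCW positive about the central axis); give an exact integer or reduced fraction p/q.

98/37

N_ring = 37 + 2·12 = 61
37(ω_s−ω_c) = −61(ω_r−ω_c),  ω_r=0, ω_c=1
ω_s = 1 − (61/37)(0−1) = 98/37
ω_s/ω_c = 98/37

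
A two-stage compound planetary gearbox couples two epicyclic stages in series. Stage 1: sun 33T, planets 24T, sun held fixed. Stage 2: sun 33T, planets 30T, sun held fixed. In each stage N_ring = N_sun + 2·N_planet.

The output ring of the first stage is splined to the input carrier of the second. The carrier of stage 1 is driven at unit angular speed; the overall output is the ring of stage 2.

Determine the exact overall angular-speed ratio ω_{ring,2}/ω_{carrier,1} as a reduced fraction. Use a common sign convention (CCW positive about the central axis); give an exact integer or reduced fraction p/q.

Stage 1: N_ring = 33 + 2·24 = 81
Stage 1: 33(ω_s−ω_c) = −81(ω_r−ω_c),  ω_s=0, ω_c=1
Stage 1: ω_r = 1 − (33/81)(0−1) = 38/27
  ⇒ ω_r¹/ω_c¹ = 38/27
Stage 2: N_ring = 33 + 2·30 = 93
Stage 2: 33(ω_s−ω_c) = −93(ω_r−ω_c),  ω_s=0, ω_c=1
Stage 2: ω_r = 1 − (33/93)(0−1) = 42/31
  ⇒ ω_r²/ω_c² = 42/31
Coupling ω_c² = ω_r¹ ⇒ overall = 38/27 × 42/31 = 532/279

532/279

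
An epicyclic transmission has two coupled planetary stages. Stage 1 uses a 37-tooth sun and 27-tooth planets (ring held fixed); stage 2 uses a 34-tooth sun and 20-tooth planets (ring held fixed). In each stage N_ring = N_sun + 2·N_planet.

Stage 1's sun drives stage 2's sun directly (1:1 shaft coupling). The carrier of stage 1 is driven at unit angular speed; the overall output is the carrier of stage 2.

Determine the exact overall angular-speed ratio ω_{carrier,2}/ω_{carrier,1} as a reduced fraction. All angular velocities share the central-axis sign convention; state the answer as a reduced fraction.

1088/999

Stage 1: N_ring = 37 + 2·27 = 91
Stage 1: 37(ω_s−ω_c) = −91(ω_r−ω_c),  ω_r=0, ω_c=1
Stage 1: ω_s = 1 − (91/37)(0−1) = 128/37
  ⇒ ω_s¹/ω_c¹ = 128/37
Stage 2: N_ring = 34 + 2·20 = 74
Stage 2: 34(ω_s−ω_c) = −74(ω_r−ω_c),  ω_r=0, ω_s=1
Stage 2: 34(1−ω_c) = −74(0−ω_c)  ⇒  108ω_c = 34  ⇒  ω_c = 17/54
  ⇒ ω_c²/ω_s² = 17/54
Coupling ω_s² = ω_s¹ ⇒ overall = 128/37 × 17/54 = 1088/999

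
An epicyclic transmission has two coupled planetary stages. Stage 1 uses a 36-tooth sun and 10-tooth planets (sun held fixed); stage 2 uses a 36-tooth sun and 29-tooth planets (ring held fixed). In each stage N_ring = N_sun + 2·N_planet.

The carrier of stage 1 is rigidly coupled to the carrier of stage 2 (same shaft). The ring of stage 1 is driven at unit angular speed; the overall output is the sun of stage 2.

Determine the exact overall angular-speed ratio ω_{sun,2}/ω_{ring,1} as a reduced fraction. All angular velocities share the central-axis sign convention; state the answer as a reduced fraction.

Stage 1: N_ring = 36 + 2·10 = 56
Stage 1: 36(ω_s−ω_c) = −56(ω_r−ω_c),  ω_s=0, ω_r=1
Stage 1: 36(0−ω_c) = −56(1−ω_c)  ⇒  92ω_c = 56  ⇒  ω_c = 14/23
  ⇒ ω_c¹/ω_r¹ = 14/23
Stage 2: N_ring = 36 + 2·29 = 94
Stage 2: 36(ω_s−ω_c) = −94(ω_r−ω_c),  ω_r=0, ω_c=1
Stage 2: ω_s = 1 − (94/36)(0−1) = 65/18
  ⇒ ω_s²/ω_c² = 65/18
Coupling ω_c² = ω_c¹ ⇒ overall = 14/23 × 65/18 = 455/207

455/207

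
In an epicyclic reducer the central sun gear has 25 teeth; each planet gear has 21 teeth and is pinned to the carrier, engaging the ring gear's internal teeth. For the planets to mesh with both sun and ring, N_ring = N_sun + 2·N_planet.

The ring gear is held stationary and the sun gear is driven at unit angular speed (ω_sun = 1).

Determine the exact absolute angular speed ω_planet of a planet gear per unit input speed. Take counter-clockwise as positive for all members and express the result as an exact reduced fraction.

N_ring = 25 + 2·21 = 67
25(ω_s−ω_c) = −67(ω_r−ω_c),  ω_r=0, ω_s=1
25(1−ω_c) = −67(0−ω_c)  ⇒  92ω_c = 25  ⇒  ω_c = 25/92
sun–planet: 25·(1−25/92) = −21·(ω_p−ω_c)  ⇒  ω_p−ω_c = −(25/21)·(67/92) = -1675/1932
ω_p = 25/92 − 1675/1932 = -25/42

-25/42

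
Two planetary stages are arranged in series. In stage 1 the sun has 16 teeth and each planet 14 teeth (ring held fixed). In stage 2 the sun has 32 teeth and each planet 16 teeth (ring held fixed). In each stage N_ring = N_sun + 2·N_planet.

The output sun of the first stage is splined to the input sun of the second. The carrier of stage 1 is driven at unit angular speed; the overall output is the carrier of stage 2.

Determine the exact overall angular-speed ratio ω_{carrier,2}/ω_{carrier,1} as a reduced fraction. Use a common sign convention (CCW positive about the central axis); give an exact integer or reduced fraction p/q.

5/4

Stage 1: N_ring = 16 + 2·14 = 44
Stage 1: 16(ω_s−ω_c) = −44(ω_r−ω_c),  ω_r=0, ω_c=1
Stage 1: ω_s = 1 − (44/16)(0−1) = 15/4
  ⇒ ω_s¹/ω_c¹ = 15/4
Stage 2: N_ring = 32 + 2·16 = 64
Stage 2: 32(ω_s−ω_c) = −64(ω_r−ω_c),  ω_r=0, ω_s=1
Stage 2: 32(1−ω_c) = −64(0−ω_c)  ⇒  96ω_c = 32  ⇒  ω_c = 1/3
  ⇒ ω_c²/ω_s² = 1/3
Coupling ω_s² = ω_s¹ ⇒ overall = 15/4 × 1/3 = 5/4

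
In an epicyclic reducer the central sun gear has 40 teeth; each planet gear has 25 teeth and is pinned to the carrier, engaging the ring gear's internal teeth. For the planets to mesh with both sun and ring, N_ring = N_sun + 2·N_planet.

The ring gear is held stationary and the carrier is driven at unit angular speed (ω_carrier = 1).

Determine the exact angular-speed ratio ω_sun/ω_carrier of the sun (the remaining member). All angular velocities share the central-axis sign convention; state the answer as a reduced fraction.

13/4

N_ring = 40 + 2·25 = 90
40(ω_s−ω_c) = −90(ω_r−ω_c),  ω_r=0, ω_c=1
ω_s = 1 − (90/40)(0−1) = 13/4
ω_s/ω_c = 13/4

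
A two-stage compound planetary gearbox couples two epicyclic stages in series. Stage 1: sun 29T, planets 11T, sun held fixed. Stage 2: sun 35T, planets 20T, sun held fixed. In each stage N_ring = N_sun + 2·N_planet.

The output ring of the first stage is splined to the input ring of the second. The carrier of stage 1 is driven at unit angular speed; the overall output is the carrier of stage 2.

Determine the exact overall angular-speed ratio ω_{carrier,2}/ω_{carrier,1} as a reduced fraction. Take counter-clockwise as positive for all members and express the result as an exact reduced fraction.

Stage 1: N_ring = 29 + 2·11 = 51
Stage 1: 29(ω_s−ω_c) = −51(ω_r−ω_c),  ω_s=0, ω_c=1
Stage 1: ω_r = 1 − (29/51)(0−1) = 80/51
  ⇒ ω_r¹/ω_c¹ = 80/51
Stage 2: N_ring = 35 + 2·20 = 75
Stage 2: 35(ω_s−ω_c) = −75(ω_r−ω_c),  ω_s=0, ω_r=1
Stage 2: 35(0−ω_c) = −75(1−ω_c)  ⇒  110ω_c = 75  ⇒  ω_c = 15/22
  ⇒ ω_c²/ω_r² = 15/22
Coupling ω_r² = ω_r¹ ⇒ overall = 80/51 × 15/22 = 200/187

200/187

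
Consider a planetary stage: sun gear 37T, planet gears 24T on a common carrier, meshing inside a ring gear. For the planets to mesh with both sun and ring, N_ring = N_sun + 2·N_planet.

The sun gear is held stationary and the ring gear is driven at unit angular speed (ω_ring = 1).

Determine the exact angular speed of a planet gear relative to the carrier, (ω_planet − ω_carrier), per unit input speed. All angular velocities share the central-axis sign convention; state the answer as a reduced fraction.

3145/2928

N_ring = 37 + 2·24 = 85
37(ω_s−ω_c) = −85(ω_r−ω_c),  ω_s=0, ω_r=1
37(0−ω_c) = −85(1−ω_c)  ⇒  122ω_c = 85  ⇒  ω_c = 85/122
sun–planet: 37·(0−85/122) = −24·(ω_p−ω_c)  ⇒  ω_p−ω_c = −(37/24)·(-85/122) = 3145/2928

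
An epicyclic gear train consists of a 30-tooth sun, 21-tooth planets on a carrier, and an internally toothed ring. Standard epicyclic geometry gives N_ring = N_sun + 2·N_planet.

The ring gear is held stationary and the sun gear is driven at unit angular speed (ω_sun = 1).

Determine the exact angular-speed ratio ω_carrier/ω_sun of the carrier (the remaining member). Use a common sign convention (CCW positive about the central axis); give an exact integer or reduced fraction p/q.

N_ring = 30 + 2·21 = 72
30(ω_s−ω_c) = −72(ω_r−ω_c),  ω_r=0, ω_s=1
30(1−ω_c) = −72(0−ω_c)  ⇒  102ω_c = 30  ⇒  ω_c = 5/17
ω_c/ω_s = 5/17

5/17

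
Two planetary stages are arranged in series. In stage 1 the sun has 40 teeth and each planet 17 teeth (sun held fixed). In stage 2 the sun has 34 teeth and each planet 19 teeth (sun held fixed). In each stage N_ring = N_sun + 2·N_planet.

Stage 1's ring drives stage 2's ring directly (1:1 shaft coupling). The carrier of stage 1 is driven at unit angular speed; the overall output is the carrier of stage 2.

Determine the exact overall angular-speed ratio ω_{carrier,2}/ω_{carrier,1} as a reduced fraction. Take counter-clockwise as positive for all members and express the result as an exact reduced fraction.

2052/1961

Stage 1: N_ring = 40 + 2·17 = 74
Stage 1: 40(ω_s−ω_c) = −74(ω_r−ω_c),  ω_s=0, ω_c=1
Stage 1: ω_r = 1 − (40/74)(0−1) = 57/37
  ⇒ ω_r¹/ω_c¹ = 57/37
Stage 2: N_ring = 34 + 2·19 = 72
Stage 2: 34(ω_s−ω_c) = −72(ω_r−ω_c),  ω_s=0, ω_r=1
Stage 2: 34(0−ω_c) = −72(1−ω_c)  ⇒  106ω_c = 72  ⇒  ω_c = 36/53
  ⇒ ω_c²/ω_r² = 36/53
Coupling ω_r² = ω_r¹ ⇒ overall = 57/37 × 36/53 = 2052/1961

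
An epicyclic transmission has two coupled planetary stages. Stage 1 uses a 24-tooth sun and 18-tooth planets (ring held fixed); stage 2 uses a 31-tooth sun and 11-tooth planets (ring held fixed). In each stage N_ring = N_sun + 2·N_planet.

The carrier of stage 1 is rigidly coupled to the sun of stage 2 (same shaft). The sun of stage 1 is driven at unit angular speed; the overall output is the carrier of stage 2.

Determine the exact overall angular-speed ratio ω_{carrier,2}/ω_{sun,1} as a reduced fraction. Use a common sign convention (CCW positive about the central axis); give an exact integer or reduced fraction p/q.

31/294

Stage 1: N_ring = 24 + 2·18 = 60
Stage 1: 24(ω_s−ω_c) = −60(ω_r−ω_c),  ω_r=0, ω_s=1
Stage 1: 24(1−ω_c) = −60(0−ω_c)  ⇒  84ω_c = 24  ⇒  ω_c = 2/7
  ⇒ ω_c¹/ω_s¹ = 2/7
Stage 2: N_ring = 31 + 2·11 = 53
Stage 2: 31(ω_s−ω_c) = −53(ω_r−ω_c),  ω_r=0, ω_s=1
Stage 2: 31(1−ω_c) = −53(0−ω_c)  ⇒  84ω_c = 31  ⇒  ω_c = 31/84
  ⇒ ω_c²/ω_s² = 31/84
Coupling ω_s² = ω_c¹ ⇒ overall = 2/7 × 31/84 = 31/294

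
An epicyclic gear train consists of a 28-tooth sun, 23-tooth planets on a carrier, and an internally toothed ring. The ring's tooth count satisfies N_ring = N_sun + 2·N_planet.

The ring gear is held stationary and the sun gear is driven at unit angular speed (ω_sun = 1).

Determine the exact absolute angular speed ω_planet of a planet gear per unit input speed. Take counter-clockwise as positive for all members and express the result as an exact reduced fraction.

N_ring = 28 + 2·23 = 74
28(ω_s−ω_c) = −74(ω_r−ω_c),  ω_r=0, ω_s=1
28(1−ω_c) = −74(0−ω_c)  ⇒  102ω_c = 28  ⇒  ω_c = 14/51
sun–planet: 28·(1−14/51) = −23·(ω_p−ω_c)  ⇒  ω_p−ω_c = −(28/23)·(37/51) = -1036/1173
ω_p = 14/51 − 1036/1173 = -14/23

-14/23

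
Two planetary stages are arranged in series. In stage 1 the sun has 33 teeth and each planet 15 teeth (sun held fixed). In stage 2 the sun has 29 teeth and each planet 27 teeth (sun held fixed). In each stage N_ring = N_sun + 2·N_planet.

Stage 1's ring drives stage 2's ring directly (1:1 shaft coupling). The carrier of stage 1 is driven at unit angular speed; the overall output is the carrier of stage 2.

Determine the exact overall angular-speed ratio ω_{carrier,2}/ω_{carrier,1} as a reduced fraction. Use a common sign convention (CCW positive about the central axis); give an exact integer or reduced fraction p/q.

Stage 1: N_ring = 33 + 2·15 = 63
Stage 1: 33(ω_s−ω_c) = −63(ω_r−ω_c),  ω_s=0, ω_c=1
Stage 1: ω_r = 1 − (33/63)(0−1) = 32/21
  ⇒ ω_r¹/ω_c¹ = 32/21
Stage 2: N_ring = 29 + 2·27 = 83
Stage 2: 29(ω_s−ω_c) = −83(ω_r−ω_c),  ω_s=0, ω_r=1
Stage 2: 29(0−ω_c) = −83(1−ω_c)  ⇒  112ω_c = 83  ⇒  ω_c = 83/112
  ⇒ ω_c²/ω_r² = 83/112
Coupling ω_r² = ω_r¹ ⇒ overall = 32/21 × 83/112 = 166/147

166/147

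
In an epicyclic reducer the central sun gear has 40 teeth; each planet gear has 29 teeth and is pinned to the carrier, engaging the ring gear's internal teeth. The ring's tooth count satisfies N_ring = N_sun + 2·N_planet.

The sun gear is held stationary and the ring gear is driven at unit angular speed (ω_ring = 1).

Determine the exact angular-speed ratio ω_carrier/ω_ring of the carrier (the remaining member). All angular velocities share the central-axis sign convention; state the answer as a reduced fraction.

N_ring = 40 + 2·29 = 98
40(ω_s−ω_c) = −98(ω_r−ω_c),  ω_s=0, ω_r=1
40(0−ω_c) = −98(1−ω_c)  ⇒  138ω_c = 98  ⇒  ω_c = 49/69
ω_c/ω_r = 49/69

49/69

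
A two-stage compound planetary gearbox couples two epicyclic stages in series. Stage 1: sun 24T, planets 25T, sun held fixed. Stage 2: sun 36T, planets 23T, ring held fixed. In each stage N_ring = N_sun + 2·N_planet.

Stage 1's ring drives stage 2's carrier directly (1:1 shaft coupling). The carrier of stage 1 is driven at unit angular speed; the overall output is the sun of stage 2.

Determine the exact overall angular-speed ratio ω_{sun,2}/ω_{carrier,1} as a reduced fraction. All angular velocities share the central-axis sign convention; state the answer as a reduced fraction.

2891/666

Stage 1: N_ring = 24 + 2·25 = 74
Stage 1: 24(ω_s−ω_c) = −74(ω_r−ω_c),  ω_s=0, ω_c=1
Stage 1: ω_r = 1 − (24/74)(0−1) = 49/37
  ⇒ ω_r¹/ω_c¹ = 49/37
Stage 2: N_ring = 36 + 2·23 = 82
Stage 2: 36(ω_s−ω_c) = −82(ω_r−ω_c),  ω_r=0, ω_c=1
Stage 2: ω_s = 1 − (82/36)(0−1) = 59/18
  ⇒ ω_s²/ω_c² = 59/18
Coupling ω_c² = ω_r¹ ⇒ overall = 49/37 × 59/18 = 2891/666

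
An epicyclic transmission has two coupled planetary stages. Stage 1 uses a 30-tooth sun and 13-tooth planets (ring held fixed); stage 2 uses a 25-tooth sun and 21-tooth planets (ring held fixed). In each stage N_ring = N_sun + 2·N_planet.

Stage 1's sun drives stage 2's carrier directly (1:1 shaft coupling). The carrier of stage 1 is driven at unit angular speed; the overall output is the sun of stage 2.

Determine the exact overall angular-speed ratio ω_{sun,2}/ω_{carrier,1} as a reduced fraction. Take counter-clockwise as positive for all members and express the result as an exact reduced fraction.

Stage 1: N_ring = 30 + 2·13 = 56
Stage 1: 30(ω_s−ω_c) = −56(ω_r−ω_c),  ω_r=0, ω_c=1
Stage 1: ω_s = 1 − (56/30)(0−1) = 43/15
  ⇒ ω_s¹/ω_c¹ = 43/15
Stage 2: N_ring = 25 + 2·21 = 67
Stage 2: 25(ω_s−ω_c) = −67(ω_r−ω_c),  ω_r=0, ω_c=1
Stage 2: ω_s = 1 − (67/25)(0−1) = 92/25
  ⇒ ω_s²/ω_c² = 92/25
Coupling ω_c² = ω_s¹ ⇒ overall = 43/15 × 92/25 = 3956/375

3956/375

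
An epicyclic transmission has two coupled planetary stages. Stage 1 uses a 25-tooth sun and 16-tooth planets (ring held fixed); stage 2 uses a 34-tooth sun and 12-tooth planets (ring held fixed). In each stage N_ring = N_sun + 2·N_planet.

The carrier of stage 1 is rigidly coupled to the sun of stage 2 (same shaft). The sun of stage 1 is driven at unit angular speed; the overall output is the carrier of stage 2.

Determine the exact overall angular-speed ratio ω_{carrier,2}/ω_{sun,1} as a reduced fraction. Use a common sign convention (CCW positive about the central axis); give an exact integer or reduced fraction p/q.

Stage 1: N_ring = 25 + 2·16 = 57
Stage 1: 25(ω_s−ω_c) = −57(ω_r−ω_c),  ω_r=0, ω_s=1
Stage 1: 25(1−ω_c) = −57(0−ω_c)  ⇒  82ω_c = 25  ⇒  ω_c = 25/82
  ⇒ ω_c¹/ω_s¹ = 25/82
Stage 2: N_ring = 34 + 2·12 = 58
Stage 2: 34(ω_s−ω_c) = −58(ω_r−ω_c),  ω_r=0, ω_s=1
Stage 2: 34(1−ω_c) = −58(0−ω_c)  ⇒  92ω_c = 34  ⇒  ω_c = 17/46
  ⇒ ω_c²/ω_s² = 17/46
Coupling ω_s² = ω_c¹ ⇒ overall = 25/82 × 17/46 = 425/3772

425/3772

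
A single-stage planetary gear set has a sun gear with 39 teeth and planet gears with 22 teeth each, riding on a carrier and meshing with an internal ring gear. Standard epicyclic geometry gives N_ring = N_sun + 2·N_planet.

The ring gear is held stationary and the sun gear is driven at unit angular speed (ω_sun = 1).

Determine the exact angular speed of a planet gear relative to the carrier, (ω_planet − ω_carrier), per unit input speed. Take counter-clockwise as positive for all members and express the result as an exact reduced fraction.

-3237/2684

N_ring = 39 + 2·22 = 83
39(ω_s−ω_c) = −83(ω_r−ω_c),  ω_r=0, ω_s=1
39(1−ω_c) = −83(0−ω_c)  ⇒  122ω_c = 39  ⇒  ω_c = 39/122
sun–planet: 39·(1−39/122) = −22·(ω_p−ω_c)  ⇒  ω_p−ω_c = −(39/22)·(83/122) = -3237/2684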